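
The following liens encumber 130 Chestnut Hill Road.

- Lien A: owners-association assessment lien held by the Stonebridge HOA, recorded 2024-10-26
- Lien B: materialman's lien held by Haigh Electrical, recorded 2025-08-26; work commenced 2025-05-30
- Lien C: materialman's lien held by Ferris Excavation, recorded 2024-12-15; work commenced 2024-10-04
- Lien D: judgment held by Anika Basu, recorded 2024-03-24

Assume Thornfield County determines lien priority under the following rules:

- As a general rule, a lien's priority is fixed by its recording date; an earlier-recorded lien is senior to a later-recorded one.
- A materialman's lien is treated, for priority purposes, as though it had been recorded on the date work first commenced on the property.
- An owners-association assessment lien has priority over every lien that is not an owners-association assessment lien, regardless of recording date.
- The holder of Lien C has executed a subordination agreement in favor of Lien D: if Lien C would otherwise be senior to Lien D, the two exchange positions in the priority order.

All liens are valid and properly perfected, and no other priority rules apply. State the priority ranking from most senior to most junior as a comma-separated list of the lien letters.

A, D, C, B

Adjusting effective dates: B is treated as recorded 2025-05-30, the work-commencement date; C is treated as recorded 2024-10-04, the work-commencement date.
A is an owners-association assessment lien, so it outranks all other liens regardless of date.
The other liens, earliest effective date first: D (2024-03-24), C (2024-10-04), B (2025-05-30).
C is already junior to D, so the subordination agreement changes nothing.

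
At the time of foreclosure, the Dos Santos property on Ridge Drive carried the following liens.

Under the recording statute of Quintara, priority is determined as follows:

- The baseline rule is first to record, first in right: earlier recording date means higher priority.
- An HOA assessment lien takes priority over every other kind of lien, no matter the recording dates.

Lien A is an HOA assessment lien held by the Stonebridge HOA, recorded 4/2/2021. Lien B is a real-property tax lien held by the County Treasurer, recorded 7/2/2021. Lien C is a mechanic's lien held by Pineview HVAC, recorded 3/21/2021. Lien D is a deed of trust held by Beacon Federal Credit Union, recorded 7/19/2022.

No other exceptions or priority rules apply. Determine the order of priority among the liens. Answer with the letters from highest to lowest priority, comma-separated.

A, C, B, D

A is an HOA assessment lien and takes priority over every other lien.
Ordering the rest by effective date: C (3/21/2021), B (7/2/2021), D (7/19/2022).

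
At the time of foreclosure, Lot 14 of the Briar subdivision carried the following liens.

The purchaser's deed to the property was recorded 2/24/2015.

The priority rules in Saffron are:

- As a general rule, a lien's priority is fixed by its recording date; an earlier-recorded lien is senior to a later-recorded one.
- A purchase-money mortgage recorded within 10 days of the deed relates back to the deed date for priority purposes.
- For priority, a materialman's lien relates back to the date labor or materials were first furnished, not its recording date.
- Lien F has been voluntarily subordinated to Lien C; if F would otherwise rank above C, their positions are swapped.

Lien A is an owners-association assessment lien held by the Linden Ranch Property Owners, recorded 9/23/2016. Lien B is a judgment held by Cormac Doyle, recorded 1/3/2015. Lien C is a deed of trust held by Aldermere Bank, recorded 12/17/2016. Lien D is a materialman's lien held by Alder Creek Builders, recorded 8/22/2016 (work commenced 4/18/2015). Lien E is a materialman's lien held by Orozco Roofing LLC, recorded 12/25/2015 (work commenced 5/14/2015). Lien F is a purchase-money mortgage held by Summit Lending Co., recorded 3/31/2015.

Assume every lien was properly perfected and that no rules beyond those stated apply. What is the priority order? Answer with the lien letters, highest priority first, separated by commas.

B, C, D, E, A, F

Effective dates: D's effective date is 4/18/2015, when work began; E is treated as recorded 5/14/2015, the work-commencement date; F was recorded 35 days after the deed — beyond 10 days — so no relation-back applies.
By effective date, earliest first: B (1/3/2015), F (3/31/2015), D (4/18/2015), E (5/14/2015), A (9/23/2016), C (12/17/2016).
The subordination applies — F was senior to C — so F and C swap.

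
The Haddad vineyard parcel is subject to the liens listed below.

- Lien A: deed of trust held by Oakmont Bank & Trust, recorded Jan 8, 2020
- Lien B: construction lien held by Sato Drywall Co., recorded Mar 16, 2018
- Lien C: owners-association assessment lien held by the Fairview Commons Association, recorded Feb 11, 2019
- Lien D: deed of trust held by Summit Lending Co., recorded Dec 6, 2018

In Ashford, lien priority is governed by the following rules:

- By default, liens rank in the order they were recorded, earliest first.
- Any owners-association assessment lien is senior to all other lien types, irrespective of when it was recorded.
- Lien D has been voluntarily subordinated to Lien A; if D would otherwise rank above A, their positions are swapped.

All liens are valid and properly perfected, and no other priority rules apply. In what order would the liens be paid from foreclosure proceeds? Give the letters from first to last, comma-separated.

C is an owners-association assessment lien, so it outranks all other liens regardless of date.
Ordering the rest by effective date: B (Mar 16, 2018), D (Dec 6, 2018), A (Jan 8, 2020).
Because D would otherwise rank above A, the subordination swaps them.

C, B, A, D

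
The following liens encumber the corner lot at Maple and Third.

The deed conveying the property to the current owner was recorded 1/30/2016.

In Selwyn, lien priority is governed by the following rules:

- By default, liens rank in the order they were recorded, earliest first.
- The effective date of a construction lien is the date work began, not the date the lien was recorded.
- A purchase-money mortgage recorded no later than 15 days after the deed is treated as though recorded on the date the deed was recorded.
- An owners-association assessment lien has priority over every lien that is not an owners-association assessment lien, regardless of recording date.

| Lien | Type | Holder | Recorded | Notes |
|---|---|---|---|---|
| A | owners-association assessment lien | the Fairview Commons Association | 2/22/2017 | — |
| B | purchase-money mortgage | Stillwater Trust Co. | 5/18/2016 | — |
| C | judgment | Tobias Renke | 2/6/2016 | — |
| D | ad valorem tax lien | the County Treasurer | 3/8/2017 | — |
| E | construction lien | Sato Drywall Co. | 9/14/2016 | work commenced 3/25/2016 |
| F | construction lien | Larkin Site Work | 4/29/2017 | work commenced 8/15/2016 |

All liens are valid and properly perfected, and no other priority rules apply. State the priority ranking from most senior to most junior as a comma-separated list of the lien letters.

A, C, E, B, F, D

Effective dates: B was recorded 109 days after the deed — beyond 15 days — so no relation-back applies; E relates back to 3/25/2016 (work commenced); F's effective date is 8/15/2016, when work began.
A is an owners-association assessment lien and takes priority over every other lien.
The other liens, earliest effective date first: C (2/6/2016), E (3/25/2016), B (5/18/2016), F (8/15/2016), D (3/8/2017).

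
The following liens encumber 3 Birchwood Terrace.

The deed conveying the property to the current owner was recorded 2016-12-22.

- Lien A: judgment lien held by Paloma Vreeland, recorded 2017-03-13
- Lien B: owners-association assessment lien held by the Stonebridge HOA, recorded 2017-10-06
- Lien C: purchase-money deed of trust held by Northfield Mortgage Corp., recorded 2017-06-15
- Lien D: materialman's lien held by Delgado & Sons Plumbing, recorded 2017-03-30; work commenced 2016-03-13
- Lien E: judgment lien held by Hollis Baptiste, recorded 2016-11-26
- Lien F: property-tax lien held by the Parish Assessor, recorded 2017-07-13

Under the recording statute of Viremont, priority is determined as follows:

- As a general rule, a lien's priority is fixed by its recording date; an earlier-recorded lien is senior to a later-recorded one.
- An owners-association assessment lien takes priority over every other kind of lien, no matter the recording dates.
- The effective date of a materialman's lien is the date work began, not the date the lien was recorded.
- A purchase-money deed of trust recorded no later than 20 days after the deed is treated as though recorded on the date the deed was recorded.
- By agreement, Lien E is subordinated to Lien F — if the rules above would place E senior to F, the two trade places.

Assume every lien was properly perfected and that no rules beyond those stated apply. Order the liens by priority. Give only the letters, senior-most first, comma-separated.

First, effective dates: C was recorded 175 days after the deed, outside the 20-day window, so it keeps its recording date; D relates back to 2016-03-13 (work commenced).
As an owners-association assessment lien, B is senior to every other lien.
Ordering the rest by effective date: D (2016-03-13), E (2016-11-26), A (2017-03-13), C (2017-06-15), F (2017-07-13).
E is senior to F before the subordination, so the two trade places.

B, D, F, A, C, E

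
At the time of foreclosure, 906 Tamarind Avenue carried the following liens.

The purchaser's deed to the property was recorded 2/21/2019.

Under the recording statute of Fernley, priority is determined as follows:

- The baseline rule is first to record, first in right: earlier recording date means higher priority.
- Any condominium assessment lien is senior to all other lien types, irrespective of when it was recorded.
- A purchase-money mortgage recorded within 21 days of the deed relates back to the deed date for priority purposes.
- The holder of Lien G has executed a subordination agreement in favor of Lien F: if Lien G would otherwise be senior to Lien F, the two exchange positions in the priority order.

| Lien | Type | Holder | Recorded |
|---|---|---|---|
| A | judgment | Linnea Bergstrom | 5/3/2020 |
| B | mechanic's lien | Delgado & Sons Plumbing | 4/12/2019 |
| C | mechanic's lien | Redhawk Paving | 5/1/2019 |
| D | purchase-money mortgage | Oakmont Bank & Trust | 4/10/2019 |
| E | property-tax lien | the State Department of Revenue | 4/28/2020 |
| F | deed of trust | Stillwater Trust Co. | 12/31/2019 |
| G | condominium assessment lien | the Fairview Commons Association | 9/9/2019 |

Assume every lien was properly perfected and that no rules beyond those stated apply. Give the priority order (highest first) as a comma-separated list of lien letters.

Adjusting effective dates: D was recorded 48 days after the deed — beyond 21 days — so no relation-back applies.
G is a condominium assessment lien, so it outranks all other liens regardless of date.
Ordering the rest by effective date: D (4/10/2019), B (4/12/2019), C (5/1/2019), F (12/31/2019), E (4/28/2020), A (5/3/2020).
The subordination applies — G was senior to F — so G and F swap.

F, D, B, C, G, E, A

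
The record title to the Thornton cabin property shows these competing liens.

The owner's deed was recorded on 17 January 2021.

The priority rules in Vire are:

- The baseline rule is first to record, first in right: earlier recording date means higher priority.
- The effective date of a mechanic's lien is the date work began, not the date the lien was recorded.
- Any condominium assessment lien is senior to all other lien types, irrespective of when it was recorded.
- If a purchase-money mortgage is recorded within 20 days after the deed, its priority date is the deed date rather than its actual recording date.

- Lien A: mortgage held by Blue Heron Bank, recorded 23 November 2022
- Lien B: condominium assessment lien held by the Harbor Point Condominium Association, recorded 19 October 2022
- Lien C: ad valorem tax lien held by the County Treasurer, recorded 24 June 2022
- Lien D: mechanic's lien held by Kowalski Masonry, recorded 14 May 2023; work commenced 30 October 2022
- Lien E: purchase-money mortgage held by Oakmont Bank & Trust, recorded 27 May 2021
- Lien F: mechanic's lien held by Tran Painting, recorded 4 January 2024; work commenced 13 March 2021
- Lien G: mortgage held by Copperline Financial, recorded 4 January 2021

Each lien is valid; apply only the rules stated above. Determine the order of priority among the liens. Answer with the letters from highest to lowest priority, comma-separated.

B, G, F, E, C, D, A

First, effective dates: D relates back to 30 October 2022 (work commenced); E was recorded 130 days after the deed, outside the 20-day window, so it keeps its recording date; F relates back to 13 March 2021 (work commenced).
B is a condominium assessment lien, so it outranks all other liens regardless of date.
Among the remaining liens, by effective date: G (4 January 2021), F (13 March 2021), E (27 May 2021), C (24 June 2022), D (30 October 2022), A (23 November 2022).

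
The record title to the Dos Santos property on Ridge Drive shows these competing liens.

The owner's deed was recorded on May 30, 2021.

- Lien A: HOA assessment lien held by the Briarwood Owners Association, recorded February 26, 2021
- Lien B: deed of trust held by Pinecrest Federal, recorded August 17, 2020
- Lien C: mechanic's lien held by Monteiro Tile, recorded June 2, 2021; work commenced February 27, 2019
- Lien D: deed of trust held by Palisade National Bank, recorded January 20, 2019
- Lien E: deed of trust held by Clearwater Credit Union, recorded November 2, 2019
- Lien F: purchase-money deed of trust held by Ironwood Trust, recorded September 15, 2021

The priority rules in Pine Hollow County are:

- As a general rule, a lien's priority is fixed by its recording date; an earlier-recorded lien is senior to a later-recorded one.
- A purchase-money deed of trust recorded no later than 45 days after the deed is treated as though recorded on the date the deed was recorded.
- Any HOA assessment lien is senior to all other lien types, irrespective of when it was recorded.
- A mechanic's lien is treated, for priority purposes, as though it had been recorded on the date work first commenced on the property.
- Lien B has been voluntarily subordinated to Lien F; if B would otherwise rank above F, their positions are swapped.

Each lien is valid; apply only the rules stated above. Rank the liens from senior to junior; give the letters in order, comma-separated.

A, D, C, E, F, B

First, effective dates: C is treated as recorded February 27, 2019, the work-commencement date; F was recorded 108 days after the deed — beyond 45 days — so no relation-back applies.
A, as an HOA assessment lien, has superpriority and ranks first.
Ordering the rest by effective date: D (January 20, 2019), C (February 27, 2019), E (November 2, 2019), B (August 17, 2020), F (September 15, 2021).
Because B would otherwise rank above F, the subordination swaps them.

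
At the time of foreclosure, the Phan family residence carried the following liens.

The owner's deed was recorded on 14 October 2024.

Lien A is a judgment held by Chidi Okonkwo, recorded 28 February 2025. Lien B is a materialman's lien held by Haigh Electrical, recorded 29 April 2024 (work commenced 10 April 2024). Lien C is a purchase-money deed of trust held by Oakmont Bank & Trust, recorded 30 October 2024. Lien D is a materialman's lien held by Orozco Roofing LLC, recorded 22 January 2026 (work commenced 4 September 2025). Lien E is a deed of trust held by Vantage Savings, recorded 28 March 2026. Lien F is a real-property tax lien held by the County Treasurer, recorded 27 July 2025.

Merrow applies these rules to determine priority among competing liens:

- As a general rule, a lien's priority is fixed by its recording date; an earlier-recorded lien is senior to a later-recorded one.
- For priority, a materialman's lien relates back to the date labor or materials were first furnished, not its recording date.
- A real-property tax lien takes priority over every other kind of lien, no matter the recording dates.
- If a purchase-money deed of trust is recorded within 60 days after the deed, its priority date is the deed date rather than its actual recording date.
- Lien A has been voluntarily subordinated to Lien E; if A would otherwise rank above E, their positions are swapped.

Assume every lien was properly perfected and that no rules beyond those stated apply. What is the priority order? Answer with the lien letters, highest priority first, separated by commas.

Effective dates: B relates back to 10 April 2024 (work commenced); C relates back to the deed date 14 October 2024; D is treated as recorded 4 September 2025, the work-commencement date.
F is a real-property tax lien and takes priority over every other lien.
Ordering the rest by effective date: B (10 April 2024), C (14 October 2024), A (28 February 2025), D (4 September 2025), E (28 March 2026).
A is senior to E before the subordination, so the two trade places.

F, B, C, E, D, A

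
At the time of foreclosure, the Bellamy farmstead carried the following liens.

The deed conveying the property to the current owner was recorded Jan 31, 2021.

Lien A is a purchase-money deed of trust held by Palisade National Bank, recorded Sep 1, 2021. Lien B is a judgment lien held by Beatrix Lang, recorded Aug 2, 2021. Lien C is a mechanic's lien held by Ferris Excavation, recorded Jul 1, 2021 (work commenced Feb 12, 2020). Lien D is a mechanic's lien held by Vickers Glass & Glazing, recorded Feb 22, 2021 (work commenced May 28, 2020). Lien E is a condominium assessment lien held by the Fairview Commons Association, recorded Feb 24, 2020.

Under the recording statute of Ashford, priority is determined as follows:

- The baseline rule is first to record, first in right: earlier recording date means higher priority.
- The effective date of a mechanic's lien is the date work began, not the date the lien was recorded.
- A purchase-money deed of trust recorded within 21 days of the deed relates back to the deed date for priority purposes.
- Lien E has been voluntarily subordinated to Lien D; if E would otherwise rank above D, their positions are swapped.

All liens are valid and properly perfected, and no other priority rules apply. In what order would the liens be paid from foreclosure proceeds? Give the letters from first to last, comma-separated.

First, effective dates: A was recorded 213 days after the deed — beyond 21 days — so no relation-back applies; C is treated as recorded Feb 12, 2020, the work-commencement date; D relates back to May 28, 2020 (work commenced).
By effective date, earliest first: C (Feb 12, 2020), E (Feb 24, 2020), D (May 28, 2020), B (Aug 2, 2021), A (Sep 1, 2021).
E is senior to D before the subordination, so the two trade places.

C, D, E, B, A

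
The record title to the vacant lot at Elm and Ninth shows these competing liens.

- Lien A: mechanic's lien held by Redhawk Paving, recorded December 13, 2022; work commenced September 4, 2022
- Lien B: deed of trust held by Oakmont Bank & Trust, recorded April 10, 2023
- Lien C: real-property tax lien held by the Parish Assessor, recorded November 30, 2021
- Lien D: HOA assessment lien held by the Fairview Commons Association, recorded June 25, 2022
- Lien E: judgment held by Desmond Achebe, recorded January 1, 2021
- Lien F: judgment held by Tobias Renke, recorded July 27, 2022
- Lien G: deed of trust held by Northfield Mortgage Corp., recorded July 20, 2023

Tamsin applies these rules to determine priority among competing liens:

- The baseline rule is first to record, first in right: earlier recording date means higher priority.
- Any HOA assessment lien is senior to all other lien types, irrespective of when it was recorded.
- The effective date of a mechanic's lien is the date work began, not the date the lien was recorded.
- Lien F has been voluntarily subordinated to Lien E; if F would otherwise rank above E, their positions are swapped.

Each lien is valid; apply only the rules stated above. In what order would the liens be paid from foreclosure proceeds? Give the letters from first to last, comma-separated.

First, effective dates: A relates back to September 4, 2022 (work commenced).
D, as an HOA assessment lien, has superpriority and ranks first.
The other liens, earliest effective date first: E (January 1, 2021), C (November 30, 2021), F (July 27, 2022), A (September 4, 2022), B (April 10, 2023), G (July 20, 2023).
F is already junior to E, so the subordination agreement changes nothing.

D, E, C, F, A, B, G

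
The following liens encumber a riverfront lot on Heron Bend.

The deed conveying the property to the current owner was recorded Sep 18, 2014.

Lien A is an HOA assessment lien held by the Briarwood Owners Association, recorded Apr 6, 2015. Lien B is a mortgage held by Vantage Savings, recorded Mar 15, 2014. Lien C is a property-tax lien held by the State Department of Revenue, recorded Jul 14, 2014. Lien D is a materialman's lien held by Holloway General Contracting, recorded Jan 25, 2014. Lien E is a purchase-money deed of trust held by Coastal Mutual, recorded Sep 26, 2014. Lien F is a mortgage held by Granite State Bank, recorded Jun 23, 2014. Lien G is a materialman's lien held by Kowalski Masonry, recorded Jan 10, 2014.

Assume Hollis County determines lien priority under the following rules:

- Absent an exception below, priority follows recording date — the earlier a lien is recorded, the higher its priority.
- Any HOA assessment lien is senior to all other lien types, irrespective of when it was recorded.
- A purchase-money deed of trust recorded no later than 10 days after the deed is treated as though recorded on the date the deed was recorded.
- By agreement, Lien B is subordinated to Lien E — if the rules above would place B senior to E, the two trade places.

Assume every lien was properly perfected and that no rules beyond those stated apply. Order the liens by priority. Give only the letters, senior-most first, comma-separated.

A, G, D, E, F, C, B

Effective dates after the stated exceptions: E relates back to the deed date Sep 18, 2014.
As an HOA assessment lien, A is senior to every other lien.
The other liens, earliest effective date first: G (Jan 10, 2014), D (Jan 25, 2014), B (Mar 15, 2014), F (Jun 23, 2014), C (Jul 14, 2014), E (Sep 18, 2014).
B is senior to E before the subordination, so the two trade places.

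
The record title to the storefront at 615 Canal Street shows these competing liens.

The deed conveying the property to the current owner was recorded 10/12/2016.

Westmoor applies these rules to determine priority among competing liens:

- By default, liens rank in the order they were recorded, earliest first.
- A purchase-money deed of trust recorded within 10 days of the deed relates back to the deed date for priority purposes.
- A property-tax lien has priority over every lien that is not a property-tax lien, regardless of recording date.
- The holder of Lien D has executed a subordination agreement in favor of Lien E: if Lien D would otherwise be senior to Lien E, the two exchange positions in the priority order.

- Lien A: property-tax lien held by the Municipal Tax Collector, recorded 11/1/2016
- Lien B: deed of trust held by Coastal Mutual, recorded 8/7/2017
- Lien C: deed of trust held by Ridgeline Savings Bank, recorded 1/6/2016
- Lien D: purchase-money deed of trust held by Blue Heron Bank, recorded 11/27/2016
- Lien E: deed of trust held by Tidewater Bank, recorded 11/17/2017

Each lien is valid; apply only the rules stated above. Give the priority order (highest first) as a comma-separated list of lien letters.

First, effective dates: D was recorded 46 days after the deed, outside the 10-day window, so it keeps its recording date.
A is a property-tax lien and takes priority over every other lien.
The other liens, earliest effective date first: C (1/6/2016), D (11/27/2016), B (8/7/2017), E (11/17/2017).
The subordination applies — D was senior to E — so D and E swap.

A, C, E, B, D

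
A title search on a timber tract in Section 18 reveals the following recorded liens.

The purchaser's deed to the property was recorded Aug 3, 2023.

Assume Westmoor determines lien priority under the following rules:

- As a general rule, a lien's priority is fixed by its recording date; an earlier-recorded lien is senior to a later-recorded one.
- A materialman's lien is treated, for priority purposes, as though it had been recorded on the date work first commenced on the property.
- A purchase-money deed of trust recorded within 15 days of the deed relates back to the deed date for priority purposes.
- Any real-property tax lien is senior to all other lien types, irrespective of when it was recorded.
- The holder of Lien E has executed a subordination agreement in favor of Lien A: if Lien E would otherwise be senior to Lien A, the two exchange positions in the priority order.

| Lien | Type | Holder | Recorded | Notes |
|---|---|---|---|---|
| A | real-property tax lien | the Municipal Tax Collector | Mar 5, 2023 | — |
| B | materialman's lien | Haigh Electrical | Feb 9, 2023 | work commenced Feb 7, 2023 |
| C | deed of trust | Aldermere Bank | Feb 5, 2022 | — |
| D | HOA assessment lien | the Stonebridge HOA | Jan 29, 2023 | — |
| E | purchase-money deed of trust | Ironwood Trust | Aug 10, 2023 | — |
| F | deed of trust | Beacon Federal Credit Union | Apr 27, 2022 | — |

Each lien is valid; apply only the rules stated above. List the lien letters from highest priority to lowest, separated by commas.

Effective dates after the stated exceptions: B is treated as recorded Feb 7, 2023, the work-commencement date; E was recorded within the 15-day window, so its effective date is the deed date Aug 3, 2023.
As a real-property tax lien, A is senior to every other lien.
The other liens, earliest effective date first: C (Feb 5, 2022), F (Apr 27, 2022), D (Jan 29, 2023), B (Feb 7, 2023), E (Aug 3, 2023).
E is already junior to A, so the subordination agreement changes nothing.

A, C, F, D, B, E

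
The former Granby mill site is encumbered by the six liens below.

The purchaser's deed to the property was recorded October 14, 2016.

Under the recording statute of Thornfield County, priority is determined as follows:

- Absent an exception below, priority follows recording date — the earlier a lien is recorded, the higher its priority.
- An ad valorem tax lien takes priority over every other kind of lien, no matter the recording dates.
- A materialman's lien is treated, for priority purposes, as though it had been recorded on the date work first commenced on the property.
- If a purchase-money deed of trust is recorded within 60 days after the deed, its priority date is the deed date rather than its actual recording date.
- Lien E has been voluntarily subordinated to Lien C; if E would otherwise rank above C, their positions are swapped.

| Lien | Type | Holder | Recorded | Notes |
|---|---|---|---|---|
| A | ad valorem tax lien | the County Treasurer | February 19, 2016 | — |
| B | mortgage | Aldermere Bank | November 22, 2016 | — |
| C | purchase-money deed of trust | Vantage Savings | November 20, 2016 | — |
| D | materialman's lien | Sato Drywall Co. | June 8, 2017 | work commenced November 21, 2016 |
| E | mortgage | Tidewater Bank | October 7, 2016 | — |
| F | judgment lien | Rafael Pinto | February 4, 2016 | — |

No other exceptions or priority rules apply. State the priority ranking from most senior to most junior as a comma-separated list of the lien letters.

Effective dates after the stated exceptions: C relates back to the deed date October 14, 2016; D relates back to November 21, 2016 (work commenced).
A is an ad valorem tax lien, so it outranks all other liens regardless of date.
Ordering the rest by effective date: F (February 4, 2016), E (October 7, 2016), C (October 14, 2016), D (November 21, 2016), B (November 22, 2016).
E is senior to C before the subordination, so the two trade places.

A, F, C, E, D, B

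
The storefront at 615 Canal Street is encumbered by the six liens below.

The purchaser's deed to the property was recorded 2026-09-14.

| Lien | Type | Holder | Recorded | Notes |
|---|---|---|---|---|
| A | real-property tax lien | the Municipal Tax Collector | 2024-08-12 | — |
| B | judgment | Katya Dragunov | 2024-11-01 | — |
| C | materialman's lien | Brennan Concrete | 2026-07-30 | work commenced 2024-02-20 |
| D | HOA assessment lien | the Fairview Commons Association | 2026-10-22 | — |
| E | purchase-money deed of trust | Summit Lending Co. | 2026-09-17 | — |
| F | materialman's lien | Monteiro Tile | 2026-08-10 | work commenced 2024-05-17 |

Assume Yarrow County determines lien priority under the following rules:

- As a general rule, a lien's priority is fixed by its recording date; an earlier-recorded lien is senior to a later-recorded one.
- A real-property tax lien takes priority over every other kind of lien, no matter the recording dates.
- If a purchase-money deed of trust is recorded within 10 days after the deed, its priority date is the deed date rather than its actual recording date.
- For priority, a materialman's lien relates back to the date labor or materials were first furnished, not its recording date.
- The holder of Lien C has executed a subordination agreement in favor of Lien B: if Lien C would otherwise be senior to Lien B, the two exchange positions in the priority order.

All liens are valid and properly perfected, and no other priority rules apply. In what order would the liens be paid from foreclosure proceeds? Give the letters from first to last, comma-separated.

A, B, F, C, E, D

Effective dates: C is treated as recorded 2024-02-20, the work-commencement date; E was recorded within the 10-day window, so its effective date is the deed date 2026-09-14; F relates back to 2024-05-17 (work commenced).
A, as a real-property tax lien, has superpriority and ranks first.
The other liens, earliest effective date first: C (2024-02-20), F (2024-05-17), B (2024-11-01), E (2026-09-14), D (2026-10-22).
C would otherwise be senior to B, so under the subordination agreement C and B exchange positions.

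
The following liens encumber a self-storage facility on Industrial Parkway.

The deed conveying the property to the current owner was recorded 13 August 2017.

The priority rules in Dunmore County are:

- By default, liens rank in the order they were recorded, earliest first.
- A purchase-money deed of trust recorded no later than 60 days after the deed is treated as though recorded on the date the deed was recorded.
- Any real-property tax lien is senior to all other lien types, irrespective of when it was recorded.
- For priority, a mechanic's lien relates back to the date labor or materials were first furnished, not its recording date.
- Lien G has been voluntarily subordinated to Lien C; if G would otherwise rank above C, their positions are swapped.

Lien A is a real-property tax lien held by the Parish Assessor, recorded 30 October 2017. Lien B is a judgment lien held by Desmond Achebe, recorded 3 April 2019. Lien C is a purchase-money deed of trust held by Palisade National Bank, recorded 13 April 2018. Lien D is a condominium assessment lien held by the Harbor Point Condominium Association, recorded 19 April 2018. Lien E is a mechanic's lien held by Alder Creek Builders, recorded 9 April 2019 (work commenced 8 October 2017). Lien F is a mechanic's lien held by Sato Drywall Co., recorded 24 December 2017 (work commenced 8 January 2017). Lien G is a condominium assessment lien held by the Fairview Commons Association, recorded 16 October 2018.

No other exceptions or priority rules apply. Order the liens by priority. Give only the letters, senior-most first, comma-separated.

A, F, E, C, D, G, B

Effective dates: C was recorded 243 days after the deed, outside the 60-day window, so it keeps its recording date; E's effective date is 8 October 2017, when work began; F relates back to 8 January 2017 (work commenced).
A, as a real-property tax lien, has superpriority and ranks first.
Ordering the rest by effective date: F (8 January 2017), E (8 October 2017), C (13 April 2018), D (19 April 2018), G (16 October 2018), B (3 April 2019).
G already ranks below C; the subordination has no effect.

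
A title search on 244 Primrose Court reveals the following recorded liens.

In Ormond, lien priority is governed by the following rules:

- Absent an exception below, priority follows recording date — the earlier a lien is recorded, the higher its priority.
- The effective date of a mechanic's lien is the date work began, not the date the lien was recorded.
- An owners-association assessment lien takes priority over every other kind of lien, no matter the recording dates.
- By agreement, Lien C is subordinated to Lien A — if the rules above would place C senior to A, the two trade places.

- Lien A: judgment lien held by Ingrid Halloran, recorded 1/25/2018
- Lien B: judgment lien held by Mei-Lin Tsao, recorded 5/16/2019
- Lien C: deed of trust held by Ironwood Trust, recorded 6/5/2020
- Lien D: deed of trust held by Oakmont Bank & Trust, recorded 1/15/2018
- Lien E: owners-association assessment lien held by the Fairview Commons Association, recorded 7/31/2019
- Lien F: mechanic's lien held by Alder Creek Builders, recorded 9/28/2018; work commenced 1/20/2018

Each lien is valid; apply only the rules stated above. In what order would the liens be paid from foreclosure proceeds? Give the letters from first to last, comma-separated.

Adjusting effective dates: F's effective date is 1/20/2018, when work began.
E is an owners-association assessment lien and takes priority over every other lien.
Remaining liens by effective date: D (1/15/2018), F (1/20/2018), A (1/25/2018), B (5/16/2019), C (6/5/2020).
Since C is not senior to A, the subordination leaves the order unchanged.

E, D, F, A, B, C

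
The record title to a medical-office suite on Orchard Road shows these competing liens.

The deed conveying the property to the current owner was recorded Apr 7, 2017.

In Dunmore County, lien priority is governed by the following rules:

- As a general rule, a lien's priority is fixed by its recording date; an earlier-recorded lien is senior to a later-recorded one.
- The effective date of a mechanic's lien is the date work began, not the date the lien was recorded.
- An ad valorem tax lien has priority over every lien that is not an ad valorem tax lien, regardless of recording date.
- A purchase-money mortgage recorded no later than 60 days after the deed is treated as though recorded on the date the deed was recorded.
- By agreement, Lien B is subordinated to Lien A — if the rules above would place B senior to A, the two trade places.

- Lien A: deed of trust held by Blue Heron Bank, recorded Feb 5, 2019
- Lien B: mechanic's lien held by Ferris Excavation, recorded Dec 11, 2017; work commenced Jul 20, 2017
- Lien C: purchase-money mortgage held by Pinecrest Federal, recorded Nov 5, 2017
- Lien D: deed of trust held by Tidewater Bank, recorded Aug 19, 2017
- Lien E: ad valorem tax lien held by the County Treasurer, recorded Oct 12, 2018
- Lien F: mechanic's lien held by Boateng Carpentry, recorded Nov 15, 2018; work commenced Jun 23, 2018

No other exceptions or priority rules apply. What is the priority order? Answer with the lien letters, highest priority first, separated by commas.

Effective dates after the stated exceptions: B's effective date is Jul 20, 2017, when work began; C missed the 60-day window (212 days after the deed), so its recording date stands; F relates back to Jun 23, 2018 (work commenced).
E, as an ad valorem tax lien, has superpriority and ranks first.
Among the remaining liens, by effective date: B (Jul 20, 2017), D (Aug 19, 2017), C (Nov 5, 2017), F (Jun 23, 2018), A (Feb 5, 2019).
Because B would otherwise rank above A, the subordination swaps them.

E, A, D, C, F, B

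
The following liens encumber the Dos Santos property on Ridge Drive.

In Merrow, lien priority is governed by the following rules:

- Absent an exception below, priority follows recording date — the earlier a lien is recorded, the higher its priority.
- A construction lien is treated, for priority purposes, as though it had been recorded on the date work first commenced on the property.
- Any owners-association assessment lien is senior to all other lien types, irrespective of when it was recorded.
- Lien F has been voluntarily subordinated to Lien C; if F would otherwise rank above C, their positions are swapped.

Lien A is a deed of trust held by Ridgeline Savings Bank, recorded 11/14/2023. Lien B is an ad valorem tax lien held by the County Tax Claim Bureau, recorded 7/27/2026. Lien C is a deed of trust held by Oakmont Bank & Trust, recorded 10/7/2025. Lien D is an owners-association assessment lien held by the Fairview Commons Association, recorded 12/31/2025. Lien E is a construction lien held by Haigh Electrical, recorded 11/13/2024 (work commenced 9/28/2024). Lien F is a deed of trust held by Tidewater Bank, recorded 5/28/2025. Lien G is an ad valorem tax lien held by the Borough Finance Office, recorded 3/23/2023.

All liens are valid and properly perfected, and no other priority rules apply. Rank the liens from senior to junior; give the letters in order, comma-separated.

D, G, A, E, C, F, B

Effective dates: E relates back to 9/28/2024 (work commenced).
D is an owners-association assessment lien, so it outranks all other liens regardless of date.
The other liens, earliest effective date first: G (3/23/2023), A (11/14/2023), E (9/28/2024), F (5/28/2025), C (10/7/2025), B (7/27/2026).
F would otherwise be senior to C, so under the subordination agreement F and C exchange positions.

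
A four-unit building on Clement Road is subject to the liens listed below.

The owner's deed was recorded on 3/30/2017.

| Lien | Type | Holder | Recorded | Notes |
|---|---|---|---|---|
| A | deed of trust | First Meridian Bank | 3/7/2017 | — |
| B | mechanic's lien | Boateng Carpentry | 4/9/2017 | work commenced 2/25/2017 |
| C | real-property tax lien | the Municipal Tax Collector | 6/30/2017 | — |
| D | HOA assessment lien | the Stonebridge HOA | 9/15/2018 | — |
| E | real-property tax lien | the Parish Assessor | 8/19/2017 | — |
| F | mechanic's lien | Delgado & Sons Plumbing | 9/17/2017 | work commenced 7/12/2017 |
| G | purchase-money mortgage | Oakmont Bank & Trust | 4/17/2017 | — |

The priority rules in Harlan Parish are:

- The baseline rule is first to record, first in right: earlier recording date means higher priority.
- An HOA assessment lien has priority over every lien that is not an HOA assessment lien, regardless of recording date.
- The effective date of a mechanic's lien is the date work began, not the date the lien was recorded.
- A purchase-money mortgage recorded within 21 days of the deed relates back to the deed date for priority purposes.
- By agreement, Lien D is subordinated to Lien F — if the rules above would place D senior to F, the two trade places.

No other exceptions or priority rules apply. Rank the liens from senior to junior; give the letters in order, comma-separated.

First, effective dates: B's effective date is 2/25/2017, when work began; F is treated as recorded 7/12/2017, the work-commencement date; G was recorded within the 21-day window, so its effective date is the deed date 3/30/2017.
As an HOA assessment lien, D is senior to every other lien.
Among the remaining liens, by effective date: B (2/25/2017), A (3/7/2017), G (3/30/2017), C (6/30/2017), F (7/12/2017), E (8/19/2017).
Because D would otherwise rank above F, the subordination swaps them.

F, B, A, G, C, D, E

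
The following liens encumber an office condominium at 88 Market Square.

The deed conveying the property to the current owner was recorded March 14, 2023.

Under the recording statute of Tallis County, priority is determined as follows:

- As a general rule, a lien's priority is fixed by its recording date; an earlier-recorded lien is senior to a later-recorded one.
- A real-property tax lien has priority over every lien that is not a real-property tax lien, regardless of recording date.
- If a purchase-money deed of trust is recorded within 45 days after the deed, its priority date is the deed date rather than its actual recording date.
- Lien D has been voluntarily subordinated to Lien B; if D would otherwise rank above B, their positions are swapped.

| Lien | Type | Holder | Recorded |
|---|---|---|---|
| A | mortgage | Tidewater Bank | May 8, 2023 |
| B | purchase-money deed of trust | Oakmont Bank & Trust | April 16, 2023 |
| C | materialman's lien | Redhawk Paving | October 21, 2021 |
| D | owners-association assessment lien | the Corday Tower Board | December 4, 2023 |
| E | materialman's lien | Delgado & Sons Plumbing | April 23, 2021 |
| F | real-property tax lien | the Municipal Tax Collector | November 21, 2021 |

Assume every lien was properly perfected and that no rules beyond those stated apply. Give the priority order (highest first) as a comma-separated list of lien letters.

Adjusting effective dates: B was recorded within the 45-day window, so its effective date is the deed date March 14, 2023.
F is a real-property tax lien and takes priority over every other lien.
Among the remaining liens, by effective date: E (April 23, 2021), C (October 21, 2021), B (March 14, 2023), A (May 8, 2023), D (December 4, 2023).
D already ranks below B; the subordination has no effect.

F, E, C, B, A, D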